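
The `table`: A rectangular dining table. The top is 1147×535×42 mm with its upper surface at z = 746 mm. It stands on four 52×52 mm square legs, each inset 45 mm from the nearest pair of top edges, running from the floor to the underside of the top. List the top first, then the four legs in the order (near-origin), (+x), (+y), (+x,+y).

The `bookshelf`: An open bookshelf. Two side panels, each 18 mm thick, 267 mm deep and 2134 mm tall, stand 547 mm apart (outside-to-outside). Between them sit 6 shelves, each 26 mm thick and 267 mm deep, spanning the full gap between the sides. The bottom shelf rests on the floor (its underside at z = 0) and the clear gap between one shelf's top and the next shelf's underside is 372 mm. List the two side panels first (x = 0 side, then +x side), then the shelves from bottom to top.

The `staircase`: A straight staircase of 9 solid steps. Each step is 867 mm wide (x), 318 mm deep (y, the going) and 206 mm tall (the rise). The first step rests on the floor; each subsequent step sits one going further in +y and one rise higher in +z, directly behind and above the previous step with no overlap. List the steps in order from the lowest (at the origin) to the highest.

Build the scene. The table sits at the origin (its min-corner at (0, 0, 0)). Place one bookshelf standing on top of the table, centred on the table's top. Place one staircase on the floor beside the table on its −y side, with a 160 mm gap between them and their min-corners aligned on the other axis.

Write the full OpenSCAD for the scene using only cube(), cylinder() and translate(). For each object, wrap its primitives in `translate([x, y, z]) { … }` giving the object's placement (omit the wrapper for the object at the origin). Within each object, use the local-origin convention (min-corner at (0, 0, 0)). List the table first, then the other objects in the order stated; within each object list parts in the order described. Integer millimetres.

translate([0, 0, 704]) cube([1147, 535, 42]);
translate([45, 45, 0]) cube([52, 52, 704]);
translate([1050, 45, 0]) cube([52, 52, 704]);
translate([45, 438, 0]) cube([52, 52, 704]);
translate([1050, 438, 0]) cube([52, 52, 704]);
translate([300, 134, 746]) {
  cube([18, 267, 2134]);
  translate([529, 0, 0]) cube([18, 267, 2134]);
  translate([18, 0, 0]) cube([511, 267, 26]);
  translate([18, 0, 398]) cube([511, 267, 26]);
  translate([18, 0, 796]) cube([511, 267, 26]);
  translate([18, 0, 1194]) cube([511, 267, 26]);
  translate([18, 0, 1592]) cube([511, 267, 26]);
  translate([18, 0, 1990]) cube([511, 267, 26]);
}
translate([0, -3022, 0]) {
  cube([867, 318, 206]);
  translate([0, 318, 206]) cube([867, 318, 206]);
  translate([0, 636, 412]) cube([867, 318, 206]);
  translate([0, 954, 618]) cube([867, 318, 206]);
  translate([0, 1272, 824]) cube([867, 318, 206]);
  translate([0, 1590, 1030]) cube([867, 318, 206]);
  translate([0, 1908, 1236]) cube([867, 318, 206]);
  translate([0, 2226, 1442]) cube([867, 318, 206]);
  translate([0, 2544, 1648]) cube([867, 318, 206]);
}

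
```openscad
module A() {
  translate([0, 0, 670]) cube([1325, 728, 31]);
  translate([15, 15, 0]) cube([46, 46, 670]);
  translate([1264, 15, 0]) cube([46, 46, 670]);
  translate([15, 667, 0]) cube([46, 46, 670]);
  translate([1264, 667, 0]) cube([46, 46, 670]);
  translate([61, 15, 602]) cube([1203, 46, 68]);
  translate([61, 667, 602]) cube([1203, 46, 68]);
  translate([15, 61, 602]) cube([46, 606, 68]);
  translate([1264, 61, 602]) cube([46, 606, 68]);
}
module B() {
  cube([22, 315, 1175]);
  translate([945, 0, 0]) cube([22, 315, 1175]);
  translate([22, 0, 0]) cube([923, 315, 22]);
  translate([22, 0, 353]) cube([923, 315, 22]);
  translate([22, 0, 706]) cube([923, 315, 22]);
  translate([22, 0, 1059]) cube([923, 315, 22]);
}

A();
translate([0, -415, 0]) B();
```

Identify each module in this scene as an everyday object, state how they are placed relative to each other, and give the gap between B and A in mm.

A is a table. B is a bookshelf. The bookshelf is on the floor beside the table on its −y side. The gap between the bookshelf and the table is 100 mm.

The bookshelf's nearest face is 100 mm from the table's −y face.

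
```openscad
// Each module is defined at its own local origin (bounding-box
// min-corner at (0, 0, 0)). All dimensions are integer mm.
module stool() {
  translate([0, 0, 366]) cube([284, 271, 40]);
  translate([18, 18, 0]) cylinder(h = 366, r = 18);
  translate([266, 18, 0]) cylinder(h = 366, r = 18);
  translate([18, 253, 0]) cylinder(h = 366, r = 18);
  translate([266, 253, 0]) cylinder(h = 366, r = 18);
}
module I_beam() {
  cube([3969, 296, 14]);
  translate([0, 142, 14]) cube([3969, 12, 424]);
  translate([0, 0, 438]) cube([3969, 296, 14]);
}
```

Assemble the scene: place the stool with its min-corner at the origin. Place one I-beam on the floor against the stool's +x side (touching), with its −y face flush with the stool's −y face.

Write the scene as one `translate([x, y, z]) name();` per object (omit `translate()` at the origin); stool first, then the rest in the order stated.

stool();
translate([284, 0, 0]) I_beam();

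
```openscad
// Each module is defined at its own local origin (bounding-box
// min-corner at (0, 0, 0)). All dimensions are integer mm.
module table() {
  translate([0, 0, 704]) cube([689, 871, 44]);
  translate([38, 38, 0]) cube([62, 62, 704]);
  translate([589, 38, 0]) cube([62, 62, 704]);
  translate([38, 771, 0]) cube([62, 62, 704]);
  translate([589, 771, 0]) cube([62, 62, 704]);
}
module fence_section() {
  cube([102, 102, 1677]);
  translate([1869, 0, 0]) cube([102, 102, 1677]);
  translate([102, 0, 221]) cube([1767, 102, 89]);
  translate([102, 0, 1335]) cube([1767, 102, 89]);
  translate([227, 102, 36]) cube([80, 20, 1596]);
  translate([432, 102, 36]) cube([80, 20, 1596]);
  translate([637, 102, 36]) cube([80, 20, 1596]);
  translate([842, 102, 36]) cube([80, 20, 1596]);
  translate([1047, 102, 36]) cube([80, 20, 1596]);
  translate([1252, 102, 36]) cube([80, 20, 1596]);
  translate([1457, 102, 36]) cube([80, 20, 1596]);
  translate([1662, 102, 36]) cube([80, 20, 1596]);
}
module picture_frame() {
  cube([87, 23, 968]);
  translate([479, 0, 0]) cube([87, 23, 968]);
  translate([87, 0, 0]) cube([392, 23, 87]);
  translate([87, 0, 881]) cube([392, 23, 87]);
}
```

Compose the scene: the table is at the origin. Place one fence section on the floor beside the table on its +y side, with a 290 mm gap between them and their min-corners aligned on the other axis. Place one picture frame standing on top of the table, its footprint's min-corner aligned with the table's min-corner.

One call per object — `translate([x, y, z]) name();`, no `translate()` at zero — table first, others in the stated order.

table();
translate([0, 1161, 0]) fence_section();
translate([0, 0, 748]) picture_frame();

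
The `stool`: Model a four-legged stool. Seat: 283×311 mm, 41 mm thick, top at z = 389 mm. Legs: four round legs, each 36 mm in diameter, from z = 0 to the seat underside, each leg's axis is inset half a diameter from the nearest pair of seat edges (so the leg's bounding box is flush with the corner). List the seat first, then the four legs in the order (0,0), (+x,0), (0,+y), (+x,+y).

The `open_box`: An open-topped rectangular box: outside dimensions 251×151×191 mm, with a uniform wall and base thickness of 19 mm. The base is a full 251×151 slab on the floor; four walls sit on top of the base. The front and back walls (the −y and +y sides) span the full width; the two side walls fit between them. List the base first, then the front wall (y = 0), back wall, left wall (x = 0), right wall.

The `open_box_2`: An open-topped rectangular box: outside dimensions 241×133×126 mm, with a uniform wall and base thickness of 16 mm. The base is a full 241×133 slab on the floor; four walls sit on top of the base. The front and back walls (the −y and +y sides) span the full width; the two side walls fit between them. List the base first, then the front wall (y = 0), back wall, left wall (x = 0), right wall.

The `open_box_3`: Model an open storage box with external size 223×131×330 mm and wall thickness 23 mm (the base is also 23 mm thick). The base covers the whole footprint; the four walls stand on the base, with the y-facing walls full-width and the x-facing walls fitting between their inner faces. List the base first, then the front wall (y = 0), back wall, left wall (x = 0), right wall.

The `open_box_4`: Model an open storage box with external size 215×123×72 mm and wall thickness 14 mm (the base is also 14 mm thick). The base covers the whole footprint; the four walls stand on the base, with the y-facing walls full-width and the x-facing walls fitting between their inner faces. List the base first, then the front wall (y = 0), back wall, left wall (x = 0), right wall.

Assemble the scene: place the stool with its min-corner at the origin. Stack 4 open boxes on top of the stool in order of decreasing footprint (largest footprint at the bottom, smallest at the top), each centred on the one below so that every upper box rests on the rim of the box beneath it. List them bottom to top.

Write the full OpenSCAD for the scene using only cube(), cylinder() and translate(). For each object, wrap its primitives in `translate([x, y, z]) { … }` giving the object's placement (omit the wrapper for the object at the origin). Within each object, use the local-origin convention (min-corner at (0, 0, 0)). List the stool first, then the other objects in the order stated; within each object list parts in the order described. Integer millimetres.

translate([0, 0, 348]) cube([283, 311, 41]);
translate([18, 18, 0]) cylinder(h = 348, r = 18);
translate([265, 18, 0]) cylinder(h = 348, r = 18);
translate([18, 293, 0]) cylinder(h = 348, r = 18);
translate([265, 293, 0]) cylinder(h = 348, r = 18);
translate([16, 80, 389]) {
  cube([251, 151, 19]);
  translate([0, 0, 19]) cube([251, 19, 172]);
  translate([0, 132, 19]) cube([251, 19, 172]);
  translate([0, 19, 19]) cube([19, 113, 172]);
  translate([232, 19, 19]) cube([19, 113, 172]);
}
translate([21, 89, 580]) {
  cube([241, 133, 16]);
  translate([0, 0, 16]) cube([241, 16, 110]);
  translate([0, 117, 16]) cube([241, 16, 110]);
  translate([0, 16, 16]) cube([16, 101, 110]);
  translate([225, 16, 16]) cube([16, 101, 110]);
}
translate([30, 90, 706]) {
  cube([223, 131, 23]);
  translate([0, 0, 23]) cube([223, 23, 307]);
  translate([0, 108, 23]) cube([223, 23, 307]);
  translate([0, 23, 23]) cube([23, 85, 307]);
  translate([200, 23, 23]) cube([23, 85, 307]);
}
translate([34, 94, 1036]) {
  cube([215, 123, 14]);
  translate([0, 0, 14]) cube([215, 14, 58]);
  translate([0, 109, 14]) cube([215, 14, 58]);
  translate([0, 14, 14]) cube([14, 95, 58]);
  translate([201, 14, 14]) cube([14, 95, 58]);
}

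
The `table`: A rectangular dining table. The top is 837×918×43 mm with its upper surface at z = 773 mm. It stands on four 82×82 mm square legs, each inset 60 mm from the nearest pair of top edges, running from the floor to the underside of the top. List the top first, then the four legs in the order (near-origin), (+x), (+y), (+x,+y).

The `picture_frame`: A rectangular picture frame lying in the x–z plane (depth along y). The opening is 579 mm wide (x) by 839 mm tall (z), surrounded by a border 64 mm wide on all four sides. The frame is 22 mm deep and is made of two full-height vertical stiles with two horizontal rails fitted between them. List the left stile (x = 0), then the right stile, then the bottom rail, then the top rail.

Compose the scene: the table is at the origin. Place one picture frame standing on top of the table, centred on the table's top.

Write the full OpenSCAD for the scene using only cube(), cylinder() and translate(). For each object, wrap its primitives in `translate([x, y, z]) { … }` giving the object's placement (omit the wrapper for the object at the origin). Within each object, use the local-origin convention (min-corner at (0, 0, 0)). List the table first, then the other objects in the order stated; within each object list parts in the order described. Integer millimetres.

translate([0, 0, 730]) cube([837, 918, 43]);
translate([60, 60, 0]) cube([82, 82, 730]);
translate([695, 60, 0]) cube([82, 82, 730]);
translate([60, 776, 0]) cube([82, 82, 730]);
translate([695, 776, 0]) cube([82, 82, 730]);
translate([65, 448, 773]) {
  cube([64, 22, 967]);
  translate([643, 0, 0]) cube([64, 22, 967]);
  translate([64, 0, 0]) cube([579, 22, 64]);
  translate([64, 0, 903]) cube([579, 22, 64]);
}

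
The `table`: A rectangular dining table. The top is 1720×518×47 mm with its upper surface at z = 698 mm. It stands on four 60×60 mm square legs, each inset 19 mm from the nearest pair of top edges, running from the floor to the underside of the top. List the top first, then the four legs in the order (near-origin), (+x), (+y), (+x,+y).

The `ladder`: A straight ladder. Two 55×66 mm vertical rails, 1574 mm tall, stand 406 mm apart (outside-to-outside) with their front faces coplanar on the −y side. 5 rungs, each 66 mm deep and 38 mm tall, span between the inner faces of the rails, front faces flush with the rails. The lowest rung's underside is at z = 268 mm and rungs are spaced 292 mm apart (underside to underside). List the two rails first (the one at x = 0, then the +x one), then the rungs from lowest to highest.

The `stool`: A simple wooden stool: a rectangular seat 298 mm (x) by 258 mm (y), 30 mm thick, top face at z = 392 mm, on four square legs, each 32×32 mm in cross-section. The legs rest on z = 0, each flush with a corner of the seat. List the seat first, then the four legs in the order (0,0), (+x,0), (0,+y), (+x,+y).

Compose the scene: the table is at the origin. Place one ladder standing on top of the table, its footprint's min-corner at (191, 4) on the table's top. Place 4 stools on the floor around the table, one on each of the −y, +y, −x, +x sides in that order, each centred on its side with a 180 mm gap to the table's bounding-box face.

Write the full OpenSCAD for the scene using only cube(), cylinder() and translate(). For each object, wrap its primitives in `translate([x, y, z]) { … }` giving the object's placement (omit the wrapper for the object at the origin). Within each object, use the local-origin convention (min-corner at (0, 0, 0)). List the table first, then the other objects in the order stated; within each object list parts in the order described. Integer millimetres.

translate([0, 0, 651]) cube([1720, 518, 47]);
translate([19, 19, 0]) cube([60, 60, 651]);
translate([1641, 19, 0]) cube([60, 60, 651]);
translate([19, 439, 0]) cube([60, 60, 651]);
translate([1641, 439, 0]) cube([60, 60, 651]);
translate([191, 4, 698]) {
  cube([55, 66, 1574]);
  translate([351, 0, 0]) cube([55, 66, 1574]);
  translate([55, 0, 268]) cube([296, 66, 38]);
  translate([55, 0, 560]) cube([296, 66, 38]);
  translate([55, 0, 852]) cube([296, 66, 38]);
  translate([55, 0, 1144]) cube([296, 66, 38]);
  translate([55, 0, 1436]) cube([296, 66, 38]);
}
translate([711, -438, 0]) {
  translate([0, 0, 362]) cube([298, 258, 30]);
  cube([32, 32, 362]);
  translate([266, 0, 0]) cube([32, 32, 362]);
  translate([0, 226, 0]) cube([32, 32, 362]);
  translate([266, 226, 0]) cube([32, 32, 362]);
}
translate([711, 698, 0]) {
  translate([0, 0, 362]) cube([298, 258, 30]);
  cube([32, 32, 362]);
  translate([266, 0, 0]) cube([32, 32, 362]);
  translate([0, 226, 0]) cube([32, 32, 362]);
  translate([266, 226, 0]) cube([32, 32, 362]);
}
translate([-478, 130, 0]) {
  translate([0, 0, 362]) cube([298, 258, 30]);
  cube([32, 32, 362]);
  translate([266, 0, 0]) cube([32, 32, 362]);
  translate([0, 226, 0]) cube([32, 32, 362]);
  translate([266, 226, 0]) cube([32, 32, 362]);
}
translate([1900, 130, 0]) {
  translate([0, 0, 362]) cube([298, 258, 30]);
  cube([32, 32, 362]);
  translate([266, 0, 0]) cube([32, 32, 362]);
  translate([0, 226, 0]) cube([32, 32, 362]);
  translate([266, 226, 0]) cube([32, 32, 362]);
}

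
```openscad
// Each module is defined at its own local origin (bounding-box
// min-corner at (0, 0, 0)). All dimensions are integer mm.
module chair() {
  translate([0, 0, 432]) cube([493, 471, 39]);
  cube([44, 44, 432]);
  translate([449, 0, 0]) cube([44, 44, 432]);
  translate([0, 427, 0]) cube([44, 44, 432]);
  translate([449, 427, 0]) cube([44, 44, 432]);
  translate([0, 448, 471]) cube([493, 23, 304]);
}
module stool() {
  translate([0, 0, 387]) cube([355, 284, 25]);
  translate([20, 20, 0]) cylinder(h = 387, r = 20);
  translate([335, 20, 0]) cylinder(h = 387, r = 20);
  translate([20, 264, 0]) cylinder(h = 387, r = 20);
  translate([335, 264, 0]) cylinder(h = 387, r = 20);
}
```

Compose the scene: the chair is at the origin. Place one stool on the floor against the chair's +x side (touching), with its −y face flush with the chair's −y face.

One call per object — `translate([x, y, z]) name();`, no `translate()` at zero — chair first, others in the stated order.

chair();
translate([493, 0, 0]) stool();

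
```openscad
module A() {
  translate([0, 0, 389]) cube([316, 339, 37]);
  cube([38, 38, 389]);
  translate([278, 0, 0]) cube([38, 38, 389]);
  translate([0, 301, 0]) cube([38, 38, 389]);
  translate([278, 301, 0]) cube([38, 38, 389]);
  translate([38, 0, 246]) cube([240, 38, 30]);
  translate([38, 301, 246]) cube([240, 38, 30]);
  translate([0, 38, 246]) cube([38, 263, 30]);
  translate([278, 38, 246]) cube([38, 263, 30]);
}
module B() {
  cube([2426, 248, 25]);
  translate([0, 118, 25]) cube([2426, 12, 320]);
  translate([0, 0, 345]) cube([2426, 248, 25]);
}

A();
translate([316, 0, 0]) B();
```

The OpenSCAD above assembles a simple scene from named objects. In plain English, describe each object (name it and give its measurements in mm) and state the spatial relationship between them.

A is a simple wooden stool: a rectangular seat 316 mm (x) by 339 mm (y), 37 mm thick, top face at z = 426 mm, on four square legs, each 38×38 mm in cross-section. The legs rest on z = 0, each flush with a corner of the seat. Four stretchers, 38 mm wide and 30 mm tall, connect adjacent legs with their undersides at z = 246 mm, each running between the inner faces of the legs it joins and aligned with the legs' outer faces on the other axis.

B is an I-beam lying along x, 2426 mm long. Overall section height 370 mm. Two flanges 248 mm wide (y) and 25 mm thick, one on the floor and one at the top; a web 12 mm thick runs between them, centred on the flange width.

The I-beam is against the stool's +x side, with their −y faces flush.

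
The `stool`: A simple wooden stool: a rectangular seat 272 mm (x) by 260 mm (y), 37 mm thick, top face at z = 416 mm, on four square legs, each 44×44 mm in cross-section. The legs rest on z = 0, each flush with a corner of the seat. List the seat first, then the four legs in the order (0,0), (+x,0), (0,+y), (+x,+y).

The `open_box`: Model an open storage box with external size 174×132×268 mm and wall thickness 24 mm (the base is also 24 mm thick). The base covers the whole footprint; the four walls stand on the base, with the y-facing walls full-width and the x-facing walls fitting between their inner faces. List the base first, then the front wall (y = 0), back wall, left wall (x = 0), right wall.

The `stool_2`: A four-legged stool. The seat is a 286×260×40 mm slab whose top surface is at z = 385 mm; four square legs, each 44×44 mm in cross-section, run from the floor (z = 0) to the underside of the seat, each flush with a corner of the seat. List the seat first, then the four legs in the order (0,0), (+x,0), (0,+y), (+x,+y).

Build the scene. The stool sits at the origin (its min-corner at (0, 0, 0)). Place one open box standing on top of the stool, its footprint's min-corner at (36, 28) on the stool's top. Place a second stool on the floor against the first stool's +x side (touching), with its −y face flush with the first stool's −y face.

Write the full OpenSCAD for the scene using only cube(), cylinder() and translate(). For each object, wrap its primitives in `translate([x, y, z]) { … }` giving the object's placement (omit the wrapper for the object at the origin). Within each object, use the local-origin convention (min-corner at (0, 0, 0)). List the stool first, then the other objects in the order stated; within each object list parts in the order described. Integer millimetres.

translate([0, 0, 379]) cube([272, 260, 37]);
cube([44, 44, 379]);
translate([228, 0, 0]) cube([44, 44, 379]);
translate([0, 216, 0]) cube([44, 44, 379]);
translate([228, 216, 0]) cube([44, 44, 379]);
translate([36, 28, 416]) {
  cube([174, 132, 24]);
  translate([0, 0, 24]) cube([174, 24, 244]);
  translate([0, 108, 24]) cube([174, 24, 244]);
  translate([0, 24, 24]) cube([24, 84, 244]);
  translate([150, 24, 24]) cube([24, 84, 244]);
}
translate([272, 0, 0]) {
  translate([0, 0, 345]) cube([286, 260, 40]);
  cube([44, 44, 345]);
  translate([242, 0, 0]) cube([44, 44, 345]);
  translate([0, 216, 0]) cube([44, 44, 345]);
  translate([242, 216, 0]) cube([44, 44, 345]);
}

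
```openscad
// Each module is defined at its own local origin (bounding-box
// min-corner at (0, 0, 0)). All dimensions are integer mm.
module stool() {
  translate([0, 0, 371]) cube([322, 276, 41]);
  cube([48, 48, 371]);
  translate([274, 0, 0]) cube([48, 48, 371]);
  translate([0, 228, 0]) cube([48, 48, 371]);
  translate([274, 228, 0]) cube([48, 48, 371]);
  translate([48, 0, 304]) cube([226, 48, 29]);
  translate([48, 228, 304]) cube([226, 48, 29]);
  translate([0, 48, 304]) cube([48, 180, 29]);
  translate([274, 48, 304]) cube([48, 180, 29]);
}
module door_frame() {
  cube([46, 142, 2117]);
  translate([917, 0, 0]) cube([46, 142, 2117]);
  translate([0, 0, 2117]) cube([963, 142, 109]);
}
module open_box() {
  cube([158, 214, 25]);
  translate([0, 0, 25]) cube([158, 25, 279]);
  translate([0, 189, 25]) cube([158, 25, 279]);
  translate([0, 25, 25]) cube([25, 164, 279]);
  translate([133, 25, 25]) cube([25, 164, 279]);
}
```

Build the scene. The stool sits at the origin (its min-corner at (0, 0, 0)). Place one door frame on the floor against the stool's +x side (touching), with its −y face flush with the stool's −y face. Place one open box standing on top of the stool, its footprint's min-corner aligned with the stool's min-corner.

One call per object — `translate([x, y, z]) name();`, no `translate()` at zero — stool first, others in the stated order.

stool();
translate([322, 0, 0]) door_frame();
translate([0, 0, 412]) open_box();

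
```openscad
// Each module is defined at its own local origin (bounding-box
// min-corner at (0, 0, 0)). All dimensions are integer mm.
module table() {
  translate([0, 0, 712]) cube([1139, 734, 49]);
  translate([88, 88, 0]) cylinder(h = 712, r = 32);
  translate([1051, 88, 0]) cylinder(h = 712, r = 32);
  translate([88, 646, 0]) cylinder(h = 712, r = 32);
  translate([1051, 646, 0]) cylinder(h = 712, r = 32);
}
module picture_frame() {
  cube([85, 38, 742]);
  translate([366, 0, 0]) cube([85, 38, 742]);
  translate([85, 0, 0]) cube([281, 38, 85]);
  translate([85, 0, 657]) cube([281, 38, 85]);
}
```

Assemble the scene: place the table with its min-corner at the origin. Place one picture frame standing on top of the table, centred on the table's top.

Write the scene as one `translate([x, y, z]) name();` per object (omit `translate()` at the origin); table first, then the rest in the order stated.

table();
translate([344, 348, 761]) picture_frame();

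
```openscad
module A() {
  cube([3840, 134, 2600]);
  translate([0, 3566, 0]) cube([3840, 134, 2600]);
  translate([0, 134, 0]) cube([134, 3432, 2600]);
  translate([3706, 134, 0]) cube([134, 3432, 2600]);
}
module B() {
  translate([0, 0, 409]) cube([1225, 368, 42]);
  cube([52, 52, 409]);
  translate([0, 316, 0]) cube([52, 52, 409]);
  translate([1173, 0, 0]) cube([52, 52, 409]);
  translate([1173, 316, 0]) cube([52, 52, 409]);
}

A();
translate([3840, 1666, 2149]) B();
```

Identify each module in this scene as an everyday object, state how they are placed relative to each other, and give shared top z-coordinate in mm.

A is a house frame. B is a bench. The bench is beside the house frame with their tops flush at z = 2600. The shared top z-coordinate is 2600 mm.

Both tops at z = 2600 mm.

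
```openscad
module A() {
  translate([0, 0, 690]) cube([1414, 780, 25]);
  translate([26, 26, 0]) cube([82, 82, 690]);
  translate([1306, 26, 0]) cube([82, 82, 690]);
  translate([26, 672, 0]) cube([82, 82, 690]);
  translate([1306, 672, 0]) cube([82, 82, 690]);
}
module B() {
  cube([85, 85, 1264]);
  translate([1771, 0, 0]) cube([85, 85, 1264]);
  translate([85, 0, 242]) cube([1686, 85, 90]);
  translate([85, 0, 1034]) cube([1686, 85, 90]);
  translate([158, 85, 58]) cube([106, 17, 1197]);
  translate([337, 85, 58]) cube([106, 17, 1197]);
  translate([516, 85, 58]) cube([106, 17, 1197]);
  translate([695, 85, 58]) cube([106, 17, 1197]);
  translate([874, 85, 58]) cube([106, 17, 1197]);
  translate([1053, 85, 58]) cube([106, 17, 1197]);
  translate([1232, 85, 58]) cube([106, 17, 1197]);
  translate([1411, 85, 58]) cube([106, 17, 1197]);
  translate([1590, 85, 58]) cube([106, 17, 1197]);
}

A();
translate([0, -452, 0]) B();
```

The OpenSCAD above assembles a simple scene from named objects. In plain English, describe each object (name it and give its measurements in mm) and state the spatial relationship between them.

A is a rectangular dining table. The top is 1414×780×25 mm with its upper surface at z = 715 mm. It stands on four 82×82 mm square legs, each inset 26 mm from the nearest pair of top edges, running from the floor to the underside of the top.

B is a fence section. Two 85×85 mm posts, 1264 mm tall, stand on the floor with a clear span of 1686 mm between their inner faces. Two horizontal rails of 85×90 mm section span the gap between the posts with their undersides at z = 242 mm and z = 1034 mm, flush with the posts' −y face. 9 pickets, each 106 mm wide, 17 mm thick and 1197 mm tall, are fixed to the +y face of the rails with their bottoms at z = 58 mm, evenly spaced across the span with equal gaps (rounded down to the nearest mm) at the −x end and between each pair — any rounding remainder accumulates at the +x end.

The fence section is on the floor beside the table on its −y side.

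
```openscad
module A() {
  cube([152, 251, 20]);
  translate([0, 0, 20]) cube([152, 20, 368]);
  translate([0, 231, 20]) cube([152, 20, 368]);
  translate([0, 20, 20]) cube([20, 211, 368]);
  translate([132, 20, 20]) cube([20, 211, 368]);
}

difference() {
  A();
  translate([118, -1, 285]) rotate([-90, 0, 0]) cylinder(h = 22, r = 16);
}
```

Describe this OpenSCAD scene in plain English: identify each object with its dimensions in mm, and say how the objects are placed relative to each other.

A is an open storage box with external size 152×251×388 mm and wall thickness 20 mm (the base is also 20 mm thick). The base covers the whole footprint; the four walls stand on the base, with the y-facing walls full-width and the x-facing walls fitting between their inner faces.

The open box has a circular hole of radius 16 mm through its front wall, centred at (x = 118, z = 285).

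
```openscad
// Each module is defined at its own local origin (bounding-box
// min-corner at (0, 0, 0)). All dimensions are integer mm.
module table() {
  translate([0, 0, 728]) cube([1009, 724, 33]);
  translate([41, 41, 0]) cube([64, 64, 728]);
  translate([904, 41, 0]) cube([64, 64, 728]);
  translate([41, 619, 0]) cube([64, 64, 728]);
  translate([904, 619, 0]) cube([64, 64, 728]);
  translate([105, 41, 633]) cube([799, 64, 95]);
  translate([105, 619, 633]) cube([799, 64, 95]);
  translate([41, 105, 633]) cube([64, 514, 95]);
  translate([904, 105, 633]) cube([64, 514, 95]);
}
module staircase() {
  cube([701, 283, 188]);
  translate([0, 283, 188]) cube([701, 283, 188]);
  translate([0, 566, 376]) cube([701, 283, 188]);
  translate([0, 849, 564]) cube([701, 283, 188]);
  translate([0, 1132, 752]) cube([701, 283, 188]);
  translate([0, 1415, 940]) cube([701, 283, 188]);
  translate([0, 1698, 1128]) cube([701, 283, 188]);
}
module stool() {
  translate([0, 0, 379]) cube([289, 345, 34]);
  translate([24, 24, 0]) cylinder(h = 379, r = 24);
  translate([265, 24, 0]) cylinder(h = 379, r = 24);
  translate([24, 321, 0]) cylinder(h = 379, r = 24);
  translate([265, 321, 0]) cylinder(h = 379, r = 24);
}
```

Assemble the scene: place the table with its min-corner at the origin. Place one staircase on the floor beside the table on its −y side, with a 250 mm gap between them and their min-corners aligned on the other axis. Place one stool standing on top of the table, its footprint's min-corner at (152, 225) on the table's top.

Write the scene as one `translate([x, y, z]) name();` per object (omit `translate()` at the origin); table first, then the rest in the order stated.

table();
translate([0, -2231, 0]) staircase();
translate([152, 225, 761]) stool();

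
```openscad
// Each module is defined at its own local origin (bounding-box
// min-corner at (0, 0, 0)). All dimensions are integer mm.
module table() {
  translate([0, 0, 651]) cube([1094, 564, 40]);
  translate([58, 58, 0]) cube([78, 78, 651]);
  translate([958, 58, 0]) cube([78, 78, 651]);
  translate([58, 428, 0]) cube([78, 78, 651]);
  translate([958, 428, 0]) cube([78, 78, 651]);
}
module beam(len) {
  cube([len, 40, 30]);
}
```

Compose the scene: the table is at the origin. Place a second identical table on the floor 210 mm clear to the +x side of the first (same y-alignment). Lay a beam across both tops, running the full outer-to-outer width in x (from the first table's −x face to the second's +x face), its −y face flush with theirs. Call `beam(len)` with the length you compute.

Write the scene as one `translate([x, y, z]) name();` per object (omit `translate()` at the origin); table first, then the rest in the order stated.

table();
translate([1304, 0, 0]) table();
translate([0, 0, 691]) beam(2398);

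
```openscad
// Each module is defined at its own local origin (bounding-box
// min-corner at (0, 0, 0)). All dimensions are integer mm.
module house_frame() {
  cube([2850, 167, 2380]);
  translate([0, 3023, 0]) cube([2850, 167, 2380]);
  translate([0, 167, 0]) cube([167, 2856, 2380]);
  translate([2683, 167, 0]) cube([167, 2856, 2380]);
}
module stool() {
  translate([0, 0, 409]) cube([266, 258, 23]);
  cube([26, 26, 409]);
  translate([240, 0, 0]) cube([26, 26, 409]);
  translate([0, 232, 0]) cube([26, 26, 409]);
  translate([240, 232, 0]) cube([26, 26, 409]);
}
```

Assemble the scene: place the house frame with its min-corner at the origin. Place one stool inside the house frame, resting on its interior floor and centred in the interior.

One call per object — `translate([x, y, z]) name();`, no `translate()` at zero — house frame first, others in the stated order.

house_frame();
translate([1292, 1466, 0]) stool();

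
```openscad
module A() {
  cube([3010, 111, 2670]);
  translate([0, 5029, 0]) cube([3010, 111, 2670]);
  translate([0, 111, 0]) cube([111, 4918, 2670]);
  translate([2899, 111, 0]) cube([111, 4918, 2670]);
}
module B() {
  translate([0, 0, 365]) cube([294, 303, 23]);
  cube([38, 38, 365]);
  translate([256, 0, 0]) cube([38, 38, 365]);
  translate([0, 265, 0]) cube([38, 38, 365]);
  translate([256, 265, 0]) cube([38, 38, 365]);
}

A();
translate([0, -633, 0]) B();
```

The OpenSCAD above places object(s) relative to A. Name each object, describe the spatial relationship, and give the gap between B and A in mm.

A is a house frame. B is a stool. The stool is on the floor beside the house frame on its −y side. The gap between the stool and the house frame is 330 mm.

The stool's nearest face is 330 mm from the house frame's −y face.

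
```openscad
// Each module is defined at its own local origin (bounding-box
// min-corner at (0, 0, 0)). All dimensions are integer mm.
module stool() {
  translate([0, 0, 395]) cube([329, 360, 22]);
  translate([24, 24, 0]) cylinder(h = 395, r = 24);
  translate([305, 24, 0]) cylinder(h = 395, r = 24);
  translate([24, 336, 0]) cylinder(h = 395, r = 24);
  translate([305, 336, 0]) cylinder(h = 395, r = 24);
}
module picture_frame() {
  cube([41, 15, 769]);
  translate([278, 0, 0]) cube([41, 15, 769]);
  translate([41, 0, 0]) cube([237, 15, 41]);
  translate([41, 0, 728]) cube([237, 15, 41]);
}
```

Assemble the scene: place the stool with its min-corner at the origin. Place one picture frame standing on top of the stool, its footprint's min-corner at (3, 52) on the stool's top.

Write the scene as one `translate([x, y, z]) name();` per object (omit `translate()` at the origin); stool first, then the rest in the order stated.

stool();
translate([3, 52, 417]) picture_frame();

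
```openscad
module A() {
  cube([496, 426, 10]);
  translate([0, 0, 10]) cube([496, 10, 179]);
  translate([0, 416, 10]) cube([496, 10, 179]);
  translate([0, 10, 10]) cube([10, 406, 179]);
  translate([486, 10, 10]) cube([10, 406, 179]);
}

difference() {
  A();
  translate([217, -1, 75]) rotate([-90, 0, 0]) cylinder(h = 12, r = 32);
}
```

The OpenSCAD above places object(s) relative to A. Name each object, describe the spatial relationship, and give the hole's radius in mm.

The subtracted cylinder has r = 32 mm.

A is an open box. The open box has a circular hole through its front wall. The hole's radius is 32 mm.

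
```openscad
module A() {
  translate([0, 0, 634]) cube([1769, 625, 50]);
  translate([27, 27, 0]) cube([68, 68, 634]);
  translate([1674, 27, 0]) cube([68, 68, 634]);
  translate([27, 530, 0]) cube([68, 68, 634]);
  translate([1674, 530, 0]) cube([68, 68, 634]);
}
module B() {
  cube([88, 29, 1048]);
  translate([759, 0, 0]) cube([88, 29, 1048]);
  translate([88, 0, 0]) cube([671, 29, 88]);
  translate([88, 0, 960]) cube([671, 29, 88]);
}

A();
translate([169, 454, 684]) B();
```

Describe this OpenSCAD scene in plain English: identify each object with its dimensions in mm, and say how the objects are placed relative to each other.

A is a table with a 1769×625 mm rectangular top, 50 mm thick, top surface at z = 684 mm, supported by four 68×68 mm square legs, each inset 27 mm from the nearest pair of top edges, running from the floor.

B is a rectangular picture frame lying in the x–z plane (depth along y). The opening is 671 mm wide (x) by 872 mm tall (z), surrounded by a border 88 mm wide on all four sides. The frame is 29 mm deep and is made of two full-height vertical stiles with two horizontal rails fitted between them.

The picture frame is on top of the table.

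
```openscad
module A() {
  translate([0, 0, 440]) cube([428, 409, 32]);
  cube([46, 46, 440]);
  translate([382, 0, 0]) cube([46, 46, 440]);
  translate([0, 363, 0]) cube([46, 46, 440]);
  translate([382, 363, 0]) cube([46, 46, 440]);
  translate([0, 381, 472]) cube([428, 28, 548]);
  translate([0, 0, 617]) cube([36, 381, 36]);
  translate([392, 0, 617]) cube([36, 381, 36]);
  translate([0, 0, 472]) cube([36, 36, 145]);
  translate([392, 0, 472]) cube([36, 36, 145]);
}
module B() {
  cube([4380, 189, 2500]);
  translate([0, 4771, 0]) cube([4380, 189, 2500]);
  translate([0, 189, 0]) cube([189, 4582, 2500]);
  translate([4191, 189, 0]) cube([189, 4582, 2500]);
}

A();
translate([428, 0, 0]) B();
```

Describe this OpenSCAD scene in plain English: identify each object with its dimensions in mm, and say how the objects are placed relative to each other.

A is a chair. The seat is a 428×409×32 mm slab with its top at z = 472 mm, on four 46×46 mm corner legs (flush with the seat edges, standing on z = 0). A flat backrest 28 mm thick, 548 mm tall, spans the full seat width and rises from the seat top along its +y edge, rear face flush with the rear of the seat. Two armrests of 36×36 mm section run along each side from the seat's front edge to the front of the backrest, top faces 181 mm above the seat top and outer faces flush with the seat's x-edges; a 36×36 mm post under the front of each armrest stands on the seat at the front corner.

B is a box-shaped house frame (walls only): outside footprint 4380×4960 mm, wall height 2500 mm, wall thickness 189 mm. The two y-facing walls run the full x-width; the two x-facing walls fit between the inner faces of the y-facing walls.

The house frame is against the chair's +x side, with their −y faces flush.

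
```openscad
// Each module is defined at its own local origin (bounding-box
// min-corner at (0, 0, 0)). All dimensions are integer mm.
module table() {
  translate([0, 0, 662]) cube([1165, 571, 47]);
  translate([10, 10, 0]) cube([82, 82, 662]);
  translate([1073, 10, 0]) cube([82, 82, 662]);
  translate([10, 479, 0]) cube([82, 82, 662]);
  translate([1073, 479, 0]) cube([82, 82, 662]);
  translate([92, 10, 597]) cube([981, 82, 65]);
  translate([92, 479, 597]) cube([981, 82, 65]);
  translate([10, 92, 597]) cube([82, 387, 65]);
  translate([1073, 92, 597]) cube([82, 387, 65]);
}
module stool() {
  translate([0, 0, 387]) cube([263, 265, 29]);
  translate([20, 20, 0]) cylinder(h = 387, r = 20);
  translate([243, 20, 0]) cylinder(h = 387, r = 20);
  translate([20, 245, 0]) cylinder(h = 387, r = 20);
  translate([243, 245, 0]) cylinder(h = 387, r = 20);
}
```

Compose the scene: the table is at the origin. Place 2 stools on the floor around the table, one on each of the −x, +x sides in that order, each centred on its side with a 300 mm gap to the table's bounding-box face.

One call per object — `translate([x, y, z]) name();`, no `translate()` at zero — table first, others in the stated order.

table();
translate([-563, 153, 0]) stool();
translate([1465, 153, 0]) stool();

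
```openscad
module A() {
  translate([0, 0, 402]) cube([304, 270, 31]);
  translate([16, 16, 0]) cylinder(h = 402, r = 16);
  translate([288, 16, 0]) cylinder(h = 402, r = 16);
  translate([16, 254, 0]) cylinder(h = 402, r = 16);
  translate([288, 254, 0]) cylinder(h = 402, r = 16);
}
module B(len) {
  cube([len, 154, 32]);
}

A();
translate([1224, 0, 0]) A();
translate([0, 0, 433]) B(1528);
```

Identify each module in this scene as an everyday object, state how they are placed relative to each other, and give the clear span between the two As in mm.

A is a stool. B is a beam. A beam spans the tops of two stools. The clear span between the two stools is 920 mm.

Second stool starts at x = 1224; first ends at x = 304; clear span = 1224 − 304 = 920 mm.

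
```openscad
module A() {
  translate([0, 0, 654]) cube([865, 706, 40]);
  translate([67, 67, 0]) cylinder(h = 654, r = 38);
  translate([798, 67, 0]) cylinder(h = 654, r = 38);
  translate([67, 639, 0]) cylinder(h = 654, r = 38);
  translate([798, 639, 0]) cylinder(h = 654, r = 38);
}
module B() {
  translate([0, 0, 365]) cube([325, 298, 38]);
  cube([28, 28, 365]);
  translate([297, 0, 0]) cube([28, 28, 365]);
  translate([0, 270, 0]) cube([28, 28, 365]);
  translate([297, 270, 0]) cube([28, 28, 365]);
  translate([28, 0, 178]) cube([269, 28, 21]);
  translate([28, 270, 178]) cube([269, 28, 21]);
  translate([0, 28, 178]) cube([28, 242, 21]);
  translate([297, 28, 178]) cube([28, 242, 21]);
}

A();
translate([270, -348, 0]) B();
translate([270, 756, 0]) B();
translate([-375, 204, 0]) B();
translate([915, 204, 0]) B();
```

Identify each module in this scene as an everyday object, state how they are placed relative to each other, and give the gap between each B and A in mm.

A is a table. B is a stool. Four stools sit around the table at the −y, +y, −x, +x sides. The gap between each stool and the table is 50 mm.

Each stool's nearest face is 50 mm from the table's bounding box.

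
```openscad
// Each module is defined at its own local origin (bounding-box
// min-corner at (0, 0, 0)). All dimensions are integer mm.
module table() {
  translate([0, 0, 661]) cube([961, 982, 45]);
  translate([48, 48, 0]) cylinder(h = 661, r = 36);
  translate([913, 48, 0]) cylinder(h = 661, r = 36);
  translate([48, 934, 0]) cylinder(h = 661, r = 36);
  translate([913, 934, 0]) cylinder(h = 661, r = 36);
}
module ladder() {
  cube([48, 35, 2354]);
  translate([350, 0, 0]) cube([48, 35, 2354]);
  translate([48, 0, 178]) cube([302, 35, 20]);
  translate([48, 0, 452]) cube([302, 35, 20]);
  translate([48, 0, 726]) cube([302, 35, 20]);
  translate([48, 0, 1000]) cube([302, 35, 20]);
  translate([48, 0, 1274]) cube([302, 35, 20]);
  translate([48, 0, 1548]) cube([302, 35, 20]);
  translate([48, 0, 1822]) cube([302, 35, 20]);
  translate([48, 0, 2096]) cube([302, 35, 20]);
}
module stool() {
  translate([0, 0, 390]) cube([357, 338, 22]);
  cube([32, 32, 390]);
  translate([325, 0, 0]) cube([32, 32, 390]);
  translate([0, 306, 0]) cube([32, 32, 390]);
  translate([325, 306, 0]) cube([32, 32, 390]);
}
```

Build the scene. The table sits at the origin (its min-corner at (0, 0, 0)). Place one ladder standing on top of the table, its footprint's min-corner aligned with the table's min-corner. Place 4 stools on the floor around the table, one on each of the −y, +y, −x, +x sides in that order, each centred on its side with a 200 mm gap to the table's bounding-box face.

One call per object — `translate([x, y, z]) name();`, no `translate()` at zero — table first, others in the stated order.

table();
translate([0, 0, 706]) ladder();
translate([302, -538, 0]) stool();
translate([302, 1182, 0]) stool();
translate([-557, 322, 0]) stool();
translate([1161, 322, 0]) stool();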